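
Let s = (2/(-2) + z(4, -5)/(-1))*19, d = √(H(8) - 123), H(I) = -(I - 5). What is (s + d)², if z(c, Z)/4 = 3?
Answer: 60883 - 1482*I*√14 ≈ 60883.0 - 5545.1*I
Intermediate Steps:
H(I) = 5 - I (H(I) = -(-5 + I) = 5 - I)
d = 3*I*√14 (d = √((5 - 1*8) - 123) = √((5 - 8) - 123) = √(-3 - 123) = √(-126) = 3*I*√14 ≈ 11.225*I)
z(c, Z) = 12 (z(c, Z) = 4*3 = 12)
s = -247 (s = (2/(-2) + 12/(-1))*19 = (2*(-½) + 12*(-1))*19 = (-1 - 12)*19 = -13*19 = -247)
(s + d)² = (-247 + 3*I*√14)²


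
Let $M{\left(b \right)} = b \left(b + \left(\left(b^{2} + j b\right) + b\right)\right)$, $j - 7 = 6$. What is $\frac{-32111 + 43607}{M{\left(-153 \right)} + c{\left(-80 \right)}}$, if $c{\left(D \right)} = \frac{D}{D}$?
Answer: $- \frac{11496}{3230441} \approx -0.0035586$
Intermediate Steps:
$j = 13$ ($j = 7 + 6 = 13$)
$c{\left(D \right)} = 1$
$M{\left(b \right)} = b \left(b^{2} + 15 b\right)$ ($M{\left(b \right)} = b \left(b + \left(\left(b^{2} + 13 b\right) + b\right)\right) = b \left(b + \left(b^{2} + 14 b\right)\right) = b \left(b^{2} + 15 b\right)$)
$\frac{-32111 + 43607}{M{\left(-153 \right)} + c{\left(-80 \right)}} = \frac{-32111 + 43607}{\left(-153\right)^{2} \left(15 - 153\right) + 1} = \frac{11496}{23409 \left(-138\right) + 1} = \frac{11496}{-3230442 + 1} = \frac{11496}{-3230441} = 11496 \left(- \frac{1}{3230441}\right) = - \frac{11496}{3230441}$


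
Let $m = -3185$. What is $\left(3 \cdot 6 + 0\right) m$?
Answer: $-57330$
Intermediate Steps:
$\left(3 \cdot 6 + 0\right) m = \left(3 \cdot 6 + 0\right) \left(-3185\right) = \left(18 + 0\right) \left(-3185\right) = 18 \left(-3185\right) = -57330$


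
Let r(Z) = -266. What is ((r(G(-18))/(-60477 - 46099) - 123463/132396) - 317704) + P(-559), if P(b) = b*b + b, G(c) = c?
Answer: -10199813510303/1763779512 ≈ -5782.9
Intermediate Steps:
P(b) = b + b**2 (P(b) = b**2 + b = b + b**2)
((r(G(-18))/(-60477 - 46099) - 123463/132396) - 317704) + P(-559) = ((-266/(-60477 - 46099) - 123463/132396) - 317704) - 559*(1 - 559) = ((-266/(-106576) - 123463*1/132396) - 317704) - 559*(-558) = ((-266*(-1/106576) - 123463/132396) - 317704) + 311922 = ((133/53288 - 123463/132396) - 317704) + 311922 = (-1640371919/1763779512 - 317704) + 311922 = -560361446452367/1763779512 + 311922 = -10199813510303/1763779512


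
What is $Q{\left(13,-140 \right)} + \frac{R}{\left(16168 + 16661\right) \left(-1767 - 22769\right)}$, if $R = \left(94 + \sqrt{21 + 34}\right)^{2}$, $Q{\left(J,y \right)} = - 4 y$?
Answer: $\frac{451075703749}{805492344} - \frac{47 \sqrt{55}}{201373086} \approx 560.0$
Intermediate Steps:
$R = \left(94 + \sqrt{55}\right)^{2} \approx 10285.0$
$Q{\left(13,-140 \right)} + \frac{R}{\left(16168 + 16661\right) \left(-1767 - 22769\right)} = \left(-4\right) \left(-140\right) + \frac{\left(94 + \sqrt{55}\right)^{2}}{\left(16168 + 16661\right) \left(-1767 - 22769\right)} = 560 + \frac{\left(94 + \sqrt{55}\right)^{2}}{32829 \left(-24536\right)} = 560 + \frac{\left(94 + \sqrt{55}\right)^{2}}{-805492344} = 560 + \left(94 + \sqrt{55}\right)^{2} \left(- \frac{1}{805492344}\right) = 560 - \frac{\left(94 + \sqrt{55}\right)^{2}}{805492344}$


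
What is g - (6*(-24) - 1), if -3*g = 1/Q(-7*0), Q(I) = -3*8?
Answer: 10441/72 ≈ 145.01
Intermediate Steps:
Q(I) = -24
g = 1/72 (g = -⅓/(-24) = -⅓*(-1/24) = 1/72 ≈ 0.013889)
g - (6*(-24) - 1) = 1/72 - (6*(-24) - 1) = 1/72 - (-144 - 1) = 1/72 - 1*(-145) = 1/72 + 145 = 10441/72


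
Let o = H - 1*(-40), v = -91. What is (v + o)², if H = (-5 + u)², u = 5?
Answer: 2601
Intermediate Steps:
H = 0 (H = (-5 + 5)² = 0² = 0)
o = 40 (o = 0 - 1*(-40) = 0 + 40 = 40)
(v + o)² = (-91 + 40)² = (-51)² = 2601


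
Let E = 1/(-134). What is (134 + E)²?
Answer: 322382025/17956 ≈ 17954.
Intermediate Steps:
E = -1/134 ≈ -0.0074627
(134 + E)² = (134 - 1/134)² = (17955/134)² = 322382025/17956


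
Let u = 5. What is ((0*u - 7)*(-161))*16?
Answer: 18032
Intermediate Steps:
((0*u - 7)*(-161))*16 = ((0*5 - 7)*(-161))*16 = ((0 - 7)*(-161))*16 = -7*(-161)*16 = 1127*16 = 18032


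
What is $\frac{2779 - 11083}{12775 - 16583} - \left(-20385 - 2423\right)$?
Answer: $\frac{5428823}{238} \approx 22810.0$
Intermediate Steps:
$\frac{2779 - 11083}{12775 - 16583} - \left(-20385 - 2423\right) = - \frac{8304}{-3808} - -22808 = \left(-8304\right) \left(- \frac{1}{3808}\right) + 22808 = \frac{519}{238} + 22808 = \frac{5428823}{238}$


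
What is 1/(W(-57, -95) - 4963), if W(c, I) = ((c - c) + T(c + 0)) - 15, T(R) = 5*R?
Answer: -1/5263 ≈ -0.00019001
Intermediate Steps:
W(c, I) = -15 + 5*c (W(c, I) = ((c - c) + 5*(c + 0)) - 15 = (0 + 5*c) - 15 = 5*c - 15 = -15 + 5*c)
1/(W(-57, -95) - 4963) = 1/((-15 + 5*(-57)) - 4963) = 1/((-15 - 285) - 4963) = 1/(-300 - 4963) = 1/(-5263) = -1/5263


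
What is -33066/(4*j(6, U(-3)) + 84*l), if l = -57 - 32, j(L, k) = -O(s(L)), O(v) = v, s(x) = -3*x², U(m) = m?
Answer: 5511/1174 ≈ 4.6942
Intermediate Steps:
j(L, k) = 3*L² (j(L, k) = -(-3)*L² = 3*L²)
l = -89
-33066/(4*j(6, U(-3)) + 84*l) = -33066/(4*(3*6²) + 84*(-89)) = -33066/(4*(3*36) - 7476) = -33066/(4*108 - 7476) = -33066/(432 - 7476) = -33066/(-7044) = -33066*(-1/7044) = 5511/1174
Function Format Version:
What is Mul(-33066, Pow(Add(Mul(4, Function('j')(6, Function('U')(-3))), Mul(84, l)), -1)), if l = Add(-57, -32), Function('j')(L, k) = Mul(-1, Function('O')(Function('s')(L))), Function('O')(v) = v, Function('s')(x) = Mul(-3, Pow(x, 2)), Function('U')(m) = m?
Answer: Rational(5511, 1174) ≈ 4.6942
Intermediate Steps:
Function('j')(L, k) = Mul(3, Pow(L, 2)) (Function('j')(L, k) = Mul(-1, Mul(-3, Pow(L, 2))) = Mul(3, Pow(L, 2)))
l = -89
Mul(-33066, Pow(Add(Mul(4, Function('j')(6, Function('U')(-3))), Mul(84, l)), -1)) = Mul(-33066, Pow(Add(Mul(4, Mul(3, Pow(6, 2))), Mul(84, -89)), -1)) = Mul(-33066, Pow(Add(Mul(4, Mul(3, 36)), -7476), -1)) = Mul(-33066, Pow(Add(Mul(4, 108), -7476), -1)) = Mul(-33066, Pow(Add(432, -7476), -1)) = Mul(-33066, Pow(-7044, -1)) = Mul(-33066, Rational(-1, 7044)) = Rational(5511, 1174)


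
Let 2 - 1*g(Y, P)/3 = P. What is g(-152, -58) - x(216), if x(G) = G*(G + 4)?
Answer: -47340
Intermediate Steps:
g(Y, P) = 6 - 3*P
x(G) = G*(4 + G)
g(-152, -58) - x(216) = (6 - 3*(-58)) - 216*(4 + 216) = (6 + 174) - 216*220 = 180 - 1*47520 = 180 - 47520 = -47340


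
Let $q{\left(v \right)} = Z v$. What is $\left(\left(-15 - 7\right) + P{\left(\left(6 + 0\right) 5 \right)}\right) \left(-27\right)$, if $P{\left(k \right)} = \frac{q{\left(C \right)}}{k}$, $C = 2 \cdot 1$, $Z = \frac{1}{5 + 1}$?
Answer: $\frac{5937}{10} \approx 593.7$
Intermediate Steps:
$Z = \frac{1}{6} \approx 0.16667$
$C = 2$
$q{\left(v \right)} = \frac{v}{6}$
$P{\left(k \right)} = \frac{1}{3 k}$ ($P{\left(k \right)} = \frac{\frac{1}{6} \cdot 2}{k} = \frac{1}{3 k}$)
$\left(\left(-15 - 7\right) + P{\left(\left(6 + 0\right) 5 \right)}\right) \left(-27\right) = \left(\left(-15 - 7\right) + \frac{1}{3 \left(6 + 0\right) 5}\right) \left(-27\right) = \left(-22 + \frac{1}{3 \cdot 6 \cdot 5}\right) \left(-27\right) = \left(-22 + \frac{1}{3 \cdot 30}\right) \left(-27\right) = \left(-22 + \frac{1}{3} \cdot \frac{1}{30}\right) \left(-27\right) = \left(-22 + \frac{1}{90}\right) \left(-27\right) = \left(- \frac{1979}{90}\right) \left(-27\right) = \frac{5937}{10}$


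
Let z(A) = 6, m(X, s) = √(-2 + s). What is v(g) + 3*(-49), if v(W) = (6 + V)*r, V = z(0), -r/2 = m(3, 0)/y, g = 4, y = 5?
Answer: -147 - 24*I*√2/5 ≈ -147.0 - 6.7882*I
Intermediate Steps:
r = -2*I*√2/5 (r = -2*√(-2 + 0)/5 = -2*√(-2)/5 = -2*I*√2/5 ≈ -0.56569*I)
V = 6
v(W) = -24*I*√2/5 (v(W) = (6 + 6)*(-2*I*√2/5) = 12*(-2*I*√2/5) = -24*I*√2/5)
v(g) + 3*(-49) = -24*I*√2/5 + 3*(-49) = -24*I*√2/5 - 147 = -147 - 24*I*√2/5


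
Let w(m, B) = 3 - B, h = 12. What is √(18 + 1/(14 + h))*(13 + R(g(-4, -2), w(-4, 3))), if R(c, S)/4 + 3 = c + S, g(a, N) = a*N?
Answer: 33*√12194/26 ≈ 140.16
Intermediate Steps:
g(a, N) = N*a
R(c, S) = -12 + 4*S + 4*c (R(c, S) = -12 + 4*(c + S) = -12 + 4*(S + c) = -12 + (4*S + 4*c) = -12 + 4*S + 4*c)
√(18 + 1/(14 + h))*(13 + R(g(-4, -2), w(-4, 3))) = √(18 + 1/(14 + 12))*(13 + (-12 + 4*(3 - 1*3) + 4*(-2*(-4)))) = √(18 + 1/26)*(13 + (-12 + 4*(3 - 3) + 4*8)) = √(18 + 1/26)*(13 + (-12 + 4*0 + 32)) = √(469/26)*(13 + (-12 + 0 + 32)) = (√12194/26)*(13 + 20) = (√12194/26)*33 = 33*√12194/26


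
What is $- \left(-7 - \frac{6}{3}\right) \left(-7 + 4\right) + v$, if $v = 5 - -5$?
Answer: $-17$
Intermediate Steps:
$v = 10$ ($v = 5 + 5 = 10$)
$- \left(-7 - \frac{6}{3}\right) \left(-7 + 4\right) + v = - \left(-7 - \frac{6}{3}\right) \left(-7 + 4\right) + 10 = - \left(-7 - 2\right) \left(-3\right) + 10 = - \left(-9\right) \left(-3\right) + 10 = \left(-1\right) 27 + 10 = -27 + 10 = -17$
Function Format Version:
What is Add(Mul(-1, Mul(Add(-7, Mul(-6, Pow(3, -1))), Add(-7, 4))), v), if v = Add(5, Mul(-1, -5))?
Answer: -17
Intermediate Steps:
v = 10 (v = Add(5, 5) = 10)
Add(Mul(-1, Mul(Add(-7, Mul(-6, Pow(3, -1))), Add(-7, 4))), v) = Add(Mul(-1, Mul(Add(-7, Mul(-6, Pow(3, -1))), Add(-7, 4))), 10) = Add(Mul(-1, Mul(Add(-7, Mul(-6, Rational(1, 3))), -3)), 10) = Add(Mul(-1, Mul(Add(-7, -2), -3)), 10) = Add(Mul(-1, Mul(-9, -3)), 10) = Add(Mul(-1, 27), 10) = Add(-27, 10) = -17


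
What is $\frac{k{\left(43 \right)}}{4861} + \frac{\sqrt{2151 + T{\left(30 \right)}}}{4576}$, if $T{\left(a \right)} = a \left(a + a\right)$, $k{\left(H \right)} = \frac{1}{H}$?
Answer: $\frac{1}{209023} + \frac{3 \sqrt{439}}{4576} \approx 0.013741$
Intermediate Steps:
$T{\left(a \right)} = 2 a^{2}$ ($T{\left(a \right)} = a 2 a = 2 a^{2}$)
$\frac{k{\left(43 \right)}}{4861} + \frac{\sqrt{2151 + T{\left(30 \right)}}}{4576} = \frac{1}{43 \cdot 4861} + \frac{\sqrt{2151 + 2 \cdot 30^{2}}}{4576} = \frac{1}{43} \cdot \frac{1}{4861} + \sqrt{2151 + 2 \cdot 900} \cdot \frac{1}{4576} = \frac{1}{209023} + \sqrt{2151 + 1800} \cdot \frac{1}{4576} = \frac{1}{209023} + \sqrt{3951} \cdot \frac{1}{4576} = \frac{1}{209023} + 3 \sqrt{439} \cdot \frac{1}{4576} = \frac{1}{209023} + \frac{3 \sqrt{439}}{4576}$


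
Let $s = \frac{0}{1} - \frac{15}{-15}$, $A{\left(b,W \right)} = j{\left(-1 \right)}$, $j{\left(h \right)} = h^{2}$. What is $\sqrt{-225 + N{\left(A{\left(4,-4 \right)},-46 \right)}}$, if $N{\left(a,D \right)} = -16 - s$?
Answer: $11 i \sqrt{2} \approx 15.556 i$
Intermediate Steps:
$A{\left(b,W \right)} = 1$ ($A{\left(b,W \right)} = \left(-1\right)^{2} = 1$)
$s = 1$ ($s = 0 \cdot 1 - -1 = 0 + 1 = 1$)
$N{\left(a,D \right)} = -17$ ($N{\left(a,D \right)} = -16 - 1 = -17$)
$\sqrt{-225 + N{\left(A{\left(4,-4 \right)},-46 \right)}} = \sqrt{-225 - 17} = \sqrt{-242} = 11 i \sqrt{2}$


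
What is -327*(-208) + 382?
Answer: 68398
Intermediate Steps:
-327*(-208) + 382 = 68016 + 382 = 68398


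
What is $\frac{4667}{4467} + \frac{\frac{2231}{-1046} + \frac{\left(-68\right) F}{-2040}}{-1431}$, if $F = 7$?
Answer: $\frac{17486406433}{16715804355} \approx 1.0461$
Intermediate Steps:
$\frac{4667}{4467} + \frac{\frac{2231}{-1046} + \frac{\left(-68\right) F}{-2040}}{-1431} = \frac{4667}{4467} + \frac{\frac{2231}{-1046} + \frac{\left(-68\right) 7}{-2040}}{-1431} = 4667 \cdot \frac{1}{4467} + \left(2231 \left(- \frac{1}{1046}\right) - - \frac{7}{30}\right) \left(- \frac{1}{1431}\right) = \frac{4667}{4467} + \left(- \frac{2231}{1046} + \frac{7}{30}\right) \left(- \frac{1}{1431}\right) = \frac{4667}{4467} - - \frac{14902}{11226195} = \frac{4667}{4467} + \frac{14902}{11226195} = \frac{17486406433}{16715804355}$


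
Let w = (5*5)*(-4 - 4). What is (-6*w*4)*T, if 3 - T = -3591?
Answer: 17251200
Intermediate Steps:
w = -200 (w = 25*(-8) = -200)
T = 3594 (T = 3 - 1*(-3591) = 3 + 3591 = 3594)
(-6*w*4)*T = (-6*(-200)*4)*3594 = (1200*4)*3594 = 4800*3594 = 17251200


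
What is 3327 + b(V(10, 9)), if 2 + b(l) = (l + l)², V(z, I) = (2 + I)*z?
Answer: 51725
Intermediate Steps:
V(z, I) = z*(2 + I)
b(l) = -2 + 4*l² (b(l) = -2 + (l + l)² = -2 + (2*l)² = -2 + 4*l²)
3327 + b(V(10, 9)) = 3327 + (-2 + 4*(10*(2 + 9))²) = 3327 + (-2 + 4*(10*11)²) = 3327 + (-2 + 4*110²) = 3327 + (-2 + 4*12100) = 3327 + (-2 + 48400) = 3327 + 48398 = 51725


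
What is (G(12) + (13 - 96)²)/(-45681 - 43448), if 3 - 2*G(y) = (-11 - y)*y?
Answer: -14057/178258 ≈ -0.078858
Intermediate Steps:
G(y) = 3/2 - y*(-11 - y)/2 (G(y) = 3/2 - (-11 - y)*y/2 = 3/2 - y*(-11 - y)/2)
(G(12) + (13 - 96)²)/(-45681 - 43448) = ((3/2 + (½)*12² + (11/2)*12) + (13 - 96)²)/(-45681 - 43448) = ((3/2 + (½)*144 + 66) + (-83)²)/(-89129) = ((3/2 + 72 + 66) + 6889)*(-1/89129) = (279/2 + 6889)*(-1/89129) = (14057/2)*(-1/89129) = -14057/178258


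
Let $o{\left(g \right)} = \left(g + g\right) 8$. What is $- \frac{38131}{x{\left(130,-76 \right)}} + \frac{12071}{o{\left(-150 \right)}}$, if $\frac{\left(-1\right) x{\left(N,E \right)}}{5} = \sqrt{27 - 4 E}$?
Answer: $- \frac{12071}{2400} + \frac{38131 \sqrt{331}}{1655} \approx 414.14$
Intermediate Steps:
$x{\left(N,E \right)} = - 5 \sqrt{27 - 4 E}$
$o{\left(g \right)} = 16 g$ ($o{\left(g \right)} = 2 g 8 = 16 g$)
$- \frac{38131}{x{\left(130,-76 \right)}} + \frac{12071}{o{\left(-150 \right)}} = - \frac{38131}{\left(-5\right) \sqrt{27 - -304}} + \frac{12071}{16 \left(-150\right)} = - \frac{38131}{\left(-5\right) \sqrt{27 + 304}} + \frac{12071}{-2400} = - \frac{38131}{\left(-5\right) \sqrt{331}} + 12071 \left(- \frac{1}{2400}\right) = - 38131 \left(- \frac{\sqrt{331}}{1655}\right) - \frac{12071}{2400} = \frac{38131 \sqrt{331}}{1655} - \frac{12071}{2400} = - \frac{12071}{2400} + \frac{38131 \sqrt{331}}{1655}$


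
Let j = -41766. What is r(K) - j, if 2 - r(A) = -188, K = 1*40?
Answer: 41956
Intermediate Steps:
K = 40
r(A) = 190 (r(A) = 2 - 1*(-188) = 2 + 188 = 190)
r(K) - j = 190 - 1*(-41766) = 190 + 41766 = 41956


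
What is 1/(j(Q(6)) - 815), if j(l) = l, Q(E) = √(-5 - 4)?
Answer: -815/664234 - 3*I/664234 ≈ -0.001227 - 4.5165e-6*I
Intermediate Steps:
Q(E) = 3*I (Q(E) = √(-9) = 3*I)
1/(j(Q(6)) - 815) = 1/(3*I - 815) = 1/(-815 + 3*I) = (-815 - 3*I)/664234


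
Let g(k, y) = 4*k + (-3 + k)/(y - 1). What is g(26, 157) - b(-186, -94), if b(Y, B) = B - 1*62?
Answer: 40583/156 ≈ 260.15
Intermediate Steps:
b(Y, B) = -62 + B (b(Y, B) = B - 62 = -62 + B)
g(k, y) = 4*k + (-3 + k)/(-1 + y)
g(26, 157) - b(-186, -94) = (-3 - 3*26 + 4*26*157)/(-1 + 157) - (-62 - 94) = (-3 - 78 + 16328)/156 - 1*(-156) = (1/156)*16247 + 156 = 16247/156 + 156 = 40583/156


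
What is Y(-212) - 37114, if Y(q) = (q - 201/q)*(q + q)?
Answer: 52372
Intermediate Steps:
Y(q) = 2*q*(q - 201/q) (Y(q) = (q - 201/q)*(2*q) = 2*q*(q - 201/q))
Y(-212) - 37114 = (-402 + 2*(-212)²) - 37114 = (-402 + 2*44944) - 37114 = (-402 + 89888) - 37114 = 89486 - 37114 = 52372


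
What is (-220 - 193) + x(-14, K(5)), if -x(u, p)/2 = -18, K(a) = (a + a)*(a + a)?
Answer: -377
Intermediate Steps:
K(a) = 4*a**2 (K(a) = (2*a)*(2*a) = 4*a**2)
x(u, p) = 36 (x(u, p) = -2*(-18) = 36)
(-220 - 193) + x(-14, K(5)) = (-220 - 193) + 36 = -413 + 36 = -377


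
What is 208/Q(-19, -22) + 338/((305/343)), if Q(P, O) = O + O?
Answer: 1259414/3355 ≈ 375.38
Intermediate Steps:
Q(P, O) = 2*O
208/Q(-19, -22) + 338/((305/343)) = 208/((2*(-22))) + 338/((305/343)) = 208/(-44) + 338/((305*(1/343))) = 208*(-1/44) + 338/(305/343) = -52/11 + 338*(343/305) = -52/11 + 115934/305 = 1259414/3355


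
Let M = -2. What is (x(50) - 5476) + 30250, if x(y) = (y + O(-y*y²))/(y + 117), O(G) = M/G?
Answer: 258581750001/10437500 ≈ 24774.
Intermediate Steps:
O(G) = -2/G
x(y) = (y + 2/y³)/(117 + y) (x(y) = (y - 2*(-1/y³))/(y + 117) = (y - 2*(-1/y³))/(117 + y) = (y - (-2)/y³)/(117 + y) = (y + 2/y³)/(117 + y))
(x(50) - 5476) + 30250 = ((2 + 50⁴)/(50³*(117 + 50)) - 5476) + 30250 = ((1/125000)*(2 + 6250000)/167 - 5476) + 30250 = ((1/125000)*(1/167)*6250002 - 5476) + 30250 = (3125001/10437500 - 5476) + 30250 = -57152624999/10437500 + 30250 = 258581750001/10437500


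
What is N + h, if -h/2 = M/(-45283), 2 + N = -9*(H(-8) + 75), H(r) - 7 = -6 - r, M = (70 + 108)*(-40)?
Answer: -34338754/45283 ≈ -758.31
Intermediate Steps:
M = -7120 (M = 178*(-40) = -7120)
H(r) = 1 - r (H(r) = 7 + (-6 - r) = 1 - r)
N = -758 (N = -2 - 9*((1 - 1*(-8)) + 75) = -2 - 9*((1 + 8) + 75) = -2 - 9*(9 + 75) = -2 - 9*84 = -2 - 756 = -758)
h = -14240/45283 (h = -(-14240)/(-45283) = -(-14240)*(-1)/45283 = -2*7120/45283 = -14240/45283 ≈ -0.31447)
N + h = -758 - 14240/45283 = -34338754/45283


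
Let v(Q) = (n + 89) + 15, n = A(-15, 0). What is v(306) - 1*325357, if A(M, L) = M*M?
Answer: -325028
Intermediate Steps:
A(M, L) = M²
n = 225 (n = (-15)² = 225)
v(Q) = 329 (v(Q) = (225 + 89) + 15 = 314 + 15 = 329)
v(306) - 1*325357 = 329 - 1*325357 = 329 - 325357 = -325028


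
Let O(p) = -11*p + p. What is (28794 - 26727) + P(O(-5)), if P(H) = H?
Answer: 2117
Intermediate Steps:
O(p) = -10*p
(28794 - 26727) + P(O(-5)) = (28794 - 26727) - 10*(-5) = 2067 + 50 = 2117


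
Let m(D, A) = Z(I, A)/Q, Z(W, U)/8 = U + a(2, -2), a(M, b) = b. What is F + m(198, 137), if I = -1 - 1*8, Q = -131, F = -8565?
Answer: -1123095/131 ≈ -8573.3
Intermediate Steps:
I = -9 (I = -1 - 8 = -9)
Z(W, U) = -16 + 8*U (Z(W, U) = 8*(U - 2) = 8*(-2 + U) = -16 + 8*U)
m(D, A) = 16/131 - 8*A/131 (m(D, A) = (-16 + 8*A)/(-131) = (-16 + 8*A)*(-1/131) = 16/131 - 8*A/131)
F + m(198, 137) = -8565 + (16/131 - 8/131*137) = -8565 + (16/131 - 1096/131) = -8565 - 1080/131 = -1123095/131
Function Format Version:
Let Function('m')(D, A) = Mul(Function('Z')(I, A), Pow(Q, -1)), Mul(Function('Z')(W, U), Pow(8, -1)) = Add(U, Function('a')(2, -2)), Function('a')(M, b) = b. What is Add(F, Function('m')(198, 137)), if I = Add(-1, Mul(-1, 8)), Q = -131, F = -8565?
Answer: Rational(-1123095, 131) ≈ -8573.3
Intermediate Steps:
I = -9 (I = Add(-1, -8) = -9)
Function('Z')(W, U) = Add(-16, Mul(8, U)) (Function('Z')(W, U) = Mul(8, Add(U, -2)) = Mul(8, Add(-2, U)) = Add(-16, Mul(8, U)))
Function('m')(D, A) = Add(Rational(16, 131), Mul(Rational(-8, 131), A)) (Function('m')(D, A) = Mul(Add(-16, Mul(8, A)), Pow(-131, -1)) = Mul(Add(-16, Mul(8, A)), Rational(-1, 131)) = Add(Rational(16, 131), Mul(Rational(-8, 131), A)))
Add(F, Function('m')(198, 137)) = Add(-8565, Add(Rational(16, 131), Mul(Rational(-8, 131), 137))) = Add(-8565, Add(Rational(16, 131), Rational(-1096, 131))) = Add(-8565, Rational(-1080, 131)) = Rational(-1123095, 131)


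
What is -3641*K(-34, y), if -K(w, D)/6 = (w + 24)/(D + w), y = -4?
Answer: 109230/19 ≈ 5748.9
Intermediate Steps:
K(w, D) = -6*(24 + w)/(D + w) (K(w, D) = -6*(w + 24)/(D + w) = -6*(24 + w)/(D + w))
-3641*K(-34, y) = -21846*(-24 - 1*(-34))/(-4 - 34) = -21846*(-24 + 34)/(-38) = -21846*(-1)*10/38 = -3641*(-30/19) = 109230/19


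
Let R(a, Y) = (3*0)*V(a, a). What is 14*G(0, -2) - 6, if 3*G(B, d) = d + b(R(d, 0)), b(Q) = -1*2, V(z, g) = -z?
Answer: -74/3 ≈ -24.667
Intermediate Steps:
R(a, Y) = 0 (R(a, Y) = (3*0)*(-a) = 0*(-a) = 0)
b(Q) = -2
G(B, d) = -⅔ + d/3 (G(B, d) = (d - 2)/3 = (-2 + d)/3 = -⅔ + d/3)
14*G(0, -2) - 6 = 14*(-⅔ + (⅓)*(-2)) - 6 = 14*(-⅔ - ⅔) - 6 = 14*(-4/3) - 6 = -56/3 - 6 = -74/3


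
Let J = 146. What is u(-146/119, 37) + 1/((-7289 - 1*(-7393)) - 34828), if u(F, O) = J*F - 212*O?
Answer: -33152808567/4132156 ≈ -8023.1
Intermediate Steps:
u(F, O) = -212*O + 146*F (u(F, O) = 146*F - 212*O = -212*O + 146*F)
u(-146/119, 37) + 1/((-7289 - 1*(-7393)) - 34828) = (-212*37 + 146*(-146/119)) + 1/((-7289 - 1*(-7393)) - 34828) = (-7844 + 146*(-146*1/119)) + 1/((-7289 + 7393) - 34828) = (-7844 + 146*(-146/119)) + 1/(104 - 34828) = (-7844 - 21316/119) + 1/(-34724) = -954752/119 - 1/34724 = -33152808567/4132156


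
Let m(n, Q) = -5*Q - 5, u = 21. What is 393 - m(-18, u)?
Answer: 503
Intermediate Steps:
m(n, Q) = -5 - 5*Q
393 - m(-18, u) = 393 - (-5 - 5*21) = 393 - (-5 - 105) = 393 - 1*(-110) = 393 + 110 = 503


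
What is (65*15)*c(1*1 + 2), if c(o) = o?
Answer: 2925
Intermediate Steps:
(65*15)*c(1*1 + 2) = (65*15)*(1*1 + 2) = 975*(1 + 2) = 975*3 = 2925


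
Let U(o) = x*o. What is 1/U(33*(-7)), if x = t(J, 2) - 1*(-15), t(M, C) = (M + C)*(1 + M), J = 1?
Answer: -1/4851 ≈ -0.00020614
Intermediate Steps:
t(M, C) = (1 + M)*(C + M) (t(M, C) = (C + M)*(1 + M) = (1 + M)*(C + M))
x = 21 (x = (2 + 1 + 1² + 2*1) - 1*(-15) = (2 + 1 + 1 + 2) + 15 = 6 + 15 = 21)
U(o) = 21*o
1/U(33*(-7)) = 1/(21*(33*(-7))) = 1/(21*(-231)) = 1/(-4851) = -1/4851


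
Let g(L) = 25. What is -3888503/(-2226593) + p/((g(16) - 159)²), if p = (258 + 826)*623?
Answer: 393377865936/9995175977 ≈ 39.357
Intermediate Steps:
p = 675332 (p = 1084*623 = 675332)
-3888503/(-2226593) + p/((g(16) - 159)²) = -3888503/(-2226593) + 675332/((25 - 159)²) = -3888503*(-1/2226593) + 675332/((-134)²) = 3888503/2226593 + 675332/17956 = 3888503/2226593 + 675332*(1/17956) = 3888503/2226593 + 168833/4489 = 393377865936/9995175977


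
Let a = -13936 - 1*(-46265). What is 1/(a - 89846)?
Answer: -1/57517 ≈ -1.7386e-5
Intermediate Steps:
a = 32329 (a = -13936 + 46265 = 32329)
1/(a - 89846) = 1/(32329 - 89846) = 1/(-57517) = -1/57517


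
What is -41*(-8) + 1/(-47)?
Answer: 15415/47 ≈ 327.98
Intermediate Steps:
-41*(-8) + 1/(-47) = 328 - 1/47 = 15415/47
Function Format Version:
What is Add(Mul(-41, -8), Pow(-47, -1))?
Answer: Rational(15415, 47) ≈ 327.98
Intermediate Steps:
Add(Mul(-41, -8), Pow(-47, -1)) = Add(328, Rational(-1, 47)) = Rational(15415, 47)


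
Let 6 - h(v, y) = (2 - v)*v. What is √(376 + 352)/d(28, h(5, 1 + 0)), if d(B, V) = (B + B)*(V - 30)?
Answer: -√182/252 ≈ -0.053535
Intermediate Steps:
h(v, y) = 6 - v*(2 - v) (h(v, y) = 6 - (2 - v)*v = 6 - v*(2 - v))
d(B, V) = 2*B*(-30 + V) (d(B, V) = (2*B)*(-30 + V) = 2*B*(-30 + V))
√(376 + 352)/d(28, h(5, 1 + 0)) = √(376 + 352)/((2*28*(-30 + (6 + 5² - 2*5)))) = √728/((2*28*(-30 + (6 + 25 - 10)))) = (2*√182)/((2*28*(-30 + 21))) = (2*√182)/((2*28*(-9))) = (2*√182)/(-504) = (2*√182)*(-1/504) = -√182/252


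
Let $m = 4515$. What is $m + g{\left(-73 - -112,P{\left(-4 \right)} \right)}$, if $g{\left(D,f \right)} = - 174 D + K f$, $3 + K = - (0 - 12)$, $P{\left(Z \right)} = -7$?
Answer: $-2334$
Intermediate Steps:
$K = 9$ ($K = -3 - \left(0 - 12\right) = -3 - -12 = -3 + 12 = 9$)
$g{\left(D,f \right)} = - 174 D + 9 f$
$m + g{\left(-73 - -112,P{\left(-4 \right)} \right)} = 4515 + \left(- 174 \left(-73 - -112\right) + 9 \left(-7\right)\right) = 4515 - \left(63 + 174 \left(-73 + 112\right)\right) = 4515 - 6849 = -2334$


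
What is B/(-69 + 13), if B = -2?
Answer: 1/28 ≈ 0.035714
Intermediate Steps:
B/(-69 + 13) = -2/(-69 + 13) = -2/(-56) = -2*(-1/56) = 1/28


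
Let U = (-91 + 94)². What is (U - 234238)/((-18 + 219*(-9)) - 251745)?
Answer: 234229/253734 ≈ 0.92313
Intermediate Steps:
U = 9 (U = 3² = 9)
(U - 234238)/((-18 + 219*(-9)) - 251745) = (9 - 234238)/((-18 + 219*(-9)) - 251745) = -234229/((-18 - 1971) - 251745) = -234229/(-1989 - 251745) = -234229/(-253734) = -234229*(-1/253734) = 234229/253734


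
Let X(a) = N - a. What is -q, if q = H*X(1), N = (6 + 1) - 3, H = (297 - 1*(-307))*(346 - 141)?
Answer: -371460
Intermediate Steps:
H = 123820 (H = (297 + 307)*205 = 604*205 = 123820)
N = 4 (N = 7 - 3 = 4)
X(a) = 4 - a
q = 371460 (q = 123820*(4 - 1*1) = 123820*(4 - 1) = 123820*3 = 371460)
-q = -1*371460 = -371460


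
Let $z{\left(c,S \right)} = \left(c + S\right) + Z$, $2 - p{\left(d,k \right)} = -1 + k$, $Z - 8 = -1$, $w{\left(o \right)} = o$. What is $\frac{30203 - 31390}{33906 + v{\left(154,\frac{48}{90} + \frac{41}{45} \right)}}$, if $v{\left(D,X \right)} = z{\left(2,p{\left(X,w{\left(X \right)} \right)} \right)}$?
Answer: $- \frac{10683}{305249} \approx -0.034998$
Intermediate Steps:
$Z = 7$ ($Z = 8 - 1 = 7$)
$p{\left(d,k \right)} = 3 - k$ ($p{\left(d,k \right)} = 2 - \left(-1 + k\right) = 3 - k$)
$z{\left(c,S \right)} = 7 + S + c$ ($z{\left(c,S \right)} = \left(c + S\right) + 7 = \left(S + c\right) + 7 = 7 + S + c$)
$v{\left(D,X \right)} = 12 - X$ ($v{\left(D,X \right)} = 7 - \left(-3 + X\right) + 2 = 12 - X$)
$\frac{30203 - 31390}{33906 + v{\left(154,\frac{48}{90} + \frac{41}{45} \right)}} = \frac{30203 - 31390}{33906 - \left(-12 + \frac{8}{15} + \frac{41}{45}\right)} = - \frac{1187}{33906 - \left(-12 + \frac{8}{15} + \frac{41}{45}\right)} = - \frac{1187}{33906 + \left(12 - \left(\frac{8}{15} + \frac{41}{45}\right)\right)} = - \frac{1187}{33906 + \left(12 - \frac{13}{9}\right)} = - \frac{1187}{33906 + \frac{95}{9}} = - \frac{1187}{\frac{305249}{9}} = \left(-1187\right) \frac{9}{305249} = - \frac{10683}{305249}$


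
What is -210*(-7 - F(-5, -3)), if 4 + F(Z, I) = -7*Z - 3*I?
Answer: 9870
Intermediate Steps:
F(Z, I) = -4 - 7*Z - 3*I (F(Z, I) = -4 + (-7*Z - 3*I) = -4 - 7*Z - 3*I)
-210*(-7 - F(-5, -3)) = -210*(-7 - (-4 - 7*(-5) - 3*(-3))) = -210*(-7 - (-4 + 35 + 9)) = -210*(-7 - 1*40) = -210*(-7 - 40) = -210*(-47) = 9870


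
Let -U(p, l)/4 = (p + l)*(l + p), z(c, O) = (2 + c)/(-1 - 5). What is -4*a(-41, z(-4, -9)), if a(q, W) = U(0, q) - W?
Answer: 80692/3 ≈ 26897.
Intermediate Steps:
z(c, O) = -⅓ - c/6 (z(c, O) = (2 + c)/(-6) = (2 + c)*(-⅙) = -⅓ - c/6)
U(p, l) = -4*(l + p)² (U(p, l) = -4*(p + l)*(l + p) = -4*(l + p)*(l + p) = -4*(l + p)²)
a(q, W) = -W - 4*q² (a(q, W) = -4*(q + 0)² - W = -4*q² - W = -W - 4*q²)
-4*a(-41, z(-4, -9)) = -4*(-(-⅓ - ⅙*(-4)) - 4*(-41)²) = -4*(-(-⅓ + ⅔) - 4*1681) = -4*(-1*⅓ - 6724) = -4*(-⅓ - 6724) = -4*(-20173/3) = 80692/3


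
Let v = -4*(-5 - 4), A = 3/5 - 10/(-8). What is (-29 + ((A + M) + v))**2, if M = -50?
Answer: 677329/400 ≈ 1693.3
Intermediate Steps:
A = 37/20 (A = 3*(1/5) - 10*(-1/8) = 3/5 + 5/4 = 37/20 ≈ 1.8500)
v = 36 (v = -4*(-9) = 36)
(-29 + ((A + M) + v))**2 = (-29 + ((37/20 - 50) + 36))**2 = (-29 + (-963/20 + 36))**2 = (-29 - 243/20)**2 = (-823/20)**2 = 677329/400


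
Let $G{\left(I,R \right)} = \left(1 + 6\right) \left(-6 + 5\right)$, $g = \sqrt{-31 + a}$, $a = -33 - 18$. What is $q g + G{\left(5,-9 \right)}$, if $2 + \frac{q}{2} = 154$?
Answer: $-7 + 304 i \sqrt{82} \approx -7.0 + 2752.8 i$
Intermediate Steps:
$a = -51$ ($a = -33 - 18 = -51$)
$q = 304$ ($q = -4 + 2 \cdot 154 = -4 + 308 = 304$)
$g = i \sqrt{82}$ ($g = \sqrt{-31 - 51} = \sqrt{-82} = i \sqrt{82} \approx 9.0554 i$)
$G{\left(I,R \right)} = -7$ ($G{\left(I,R \right)} = 7 \left(-1\right) = -7$)
$q g + G{\left(5,-9 \right)} = 304 i \sqrt{82} - 7 = -7 + 304 i \sqrt{82}$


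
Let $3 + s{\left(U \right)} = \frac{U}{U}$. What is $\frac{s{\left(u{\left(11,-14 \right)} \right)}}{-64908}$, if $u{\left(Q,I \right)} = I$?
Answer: $\frac{1}{32454} \approx 3.0813 \cdot 10^{-5}$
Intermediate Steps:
$s{\left(U \right)} = -2$ ($s{\left(U \right)} = -3 + \frac{U}{U} = -3 + 1 = -2$)
$\frac{s{\left(u{\left(11,-14 \right)} \right)}}{-64908} = - \frac{2}{-64908} = \left(-2\right) \left(- \frac{1}{64908}\right) = \frac{1}{32454}$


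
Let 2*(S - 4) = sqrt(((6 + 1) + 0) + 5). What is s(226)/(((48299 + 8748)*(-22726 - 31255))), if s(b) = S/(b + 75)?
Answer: -4/926915686207 - sqrt(3)/926915686207 ≈ -6.1840e-12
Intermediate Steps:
S = 4 + sqrt(3) (S = 4 + sqrt(((6 + 1) + 0) + 5)/2 = 4 + sqrt((7 + 0) + 5)/2 = 4 + sqrt(7 + 5)/2 = 4 + sqrt(12)/2 = 4 + (2*sqrt(3))/2 = 4 + sqrt(3) ≈ 5.7320)
s(b) = (4 + sqrt(3))/(75 + b) (s(b) = (4 + sqrt(3))/(b + 75) = (4 + sqrt(3))/(75 + b))
s(226)/(((48299 + 8748)*(-22726 - 31255))) = ((4 + sqrt(3))/(75 + 226))/(((48299 + 8748)*(-22726 - 31255))) = ((4 + sqrt(3))/301)/((57047*(-53981))) = ((4 + sqrt(3))/301)/(-3079454107) = (4/301 + sqrt(3)/301)*(-1/3079454107) = -4/926915686207 - sqrt(3)/926915686207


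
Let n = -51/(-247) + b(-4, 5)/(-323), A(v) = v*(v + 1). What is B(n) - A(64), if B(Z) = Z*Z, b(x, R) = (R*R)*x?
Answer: -73342764271/17631601 ≈ -4159.7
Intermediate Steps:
b(x, R) = x*R**2 (b(x, R) = R**2*x = x*R**2)
A(v) = v*(1 + v)
n = 2167/4199 (n = -51/(-247) - 4*5**2/(-323) = -51*(-1/247) - 4*25*(-1/323) = 51/247 - 100*(-1/323) = 51/247 + 100/323 = 2167/4199 ≈ 0.51608)
B(Z) = Z**2
B(n) - A(64) = (2167/4199)**2 - 64*(1 + 64) = 4695889/17631601 - 64*65 = 4695889/17631601 - 1*4160 = 4695889/17631601 - 4160 = -73342764271/17631601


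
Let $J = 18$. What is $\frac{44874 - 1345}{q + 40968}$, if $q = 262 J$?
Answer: $\frac{43529}{45684} \approx 0.95283$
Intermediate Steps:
$q = 4716$ ($q = 262 \cdot 18 = 4716$)
$\frac{44874 - 1345}{q + 40968} = \frac{44874 - 1345}{4716 + 40968} = \frac{43529}{45684}$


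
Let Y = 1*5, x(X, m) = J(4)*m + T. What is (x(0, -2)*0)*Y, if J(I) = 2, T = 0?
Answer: 0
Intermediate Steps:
x(X, m) = 2*m (x(X, m) = 2*m + 0 = 2*m)
Y = 5
(x(0, -2)*0)*Y = ((2*(-2))*0)*5 = -4*0*5 = 0*5 = 0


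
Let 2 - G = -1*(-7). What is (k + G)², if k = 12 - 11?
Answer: 16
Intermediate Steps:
G = -5 (G = 2 - (-1)*(-7) = 2 - 1*7 = 2 - 7 = -5)
k = 1
(k + G)² = (1 - 5)² = (-4)² = 16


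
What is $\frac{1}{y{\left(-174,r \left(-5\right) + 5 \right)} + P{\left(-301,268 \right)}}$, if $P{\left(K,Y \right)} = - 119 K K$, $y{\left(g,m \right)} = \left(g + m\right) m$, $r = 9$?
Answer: $- \frac{1}{10772959} \approx -9.2825 \cdot 10^{-8}$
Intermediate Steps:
$y{\left(g,m \right)} = m \left(g + m\right)$
$P{\left(K,Y \right)} = - 119 K^{2}$
$\frac{1}{y{\left(-174,r \left(-5\right) + 5 \right)} + P{\left(-301,268 \right)}} = \frac{1}{\left(9 \left(-5\right) + 5\right) \left(-174 + \left(9 \left(-5\right) + 5\right)\right) - 119 \left(-301\right)^{2}} = \frac{1}{\left(-45 + 5\right) \left(-174 + \left(-45 + 5\right)\right) - 10781519} = \frac{1}{- 40 \left(-174 - 40\right) - 10781519} = \frac{1}{\left(-40\right) \left(-214\right) - 10781519} = \frac{1}{8560 - 10781519} = \frac{1}{-10772959} = - \frac{1}{10772959}$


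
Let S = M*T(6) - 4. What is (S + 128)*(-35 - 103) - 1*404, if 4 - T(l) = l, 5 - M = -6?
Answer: -14480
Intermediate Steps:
M = 11 (M = 5 - 1*(-6) = 5 + 6 = 11)
T(l) = 4 - l
S = -26 (S = 11*(4 - 1*6) - 4 = 11*(4 - 6) - 4 = 11*(-2) - 4 = -22 - 4 = -26)
(S + 128)*(-35 - 103) - 1*404 = (-26 + 128)*(-35 - 103) - 1*404 = 102*(-138) - 404 = -14076 - 404 = -14480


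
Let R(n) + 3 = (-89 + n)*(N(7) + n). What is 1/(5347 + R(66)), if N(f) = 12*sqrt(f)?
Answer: 1913/7052522 + 69*sqrt(7)/3526261 ≈ 0.00032302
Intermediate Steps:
R(n) = -3 + (-89 + n)*(n + 12*sqrt(7)) (R(n) = -3 + (-89 + n)*(12*sqrt(7) + n) = -3 + (-89 + n)*(n + 12*sqrt(7)))
1/(5347 + R(66)) = 1/(5347 + (-3 + 66**2 - 1068*sqrt(7) - 89*66 + 12*66*sqrt(7))) = 1/(5347 + (-3 + 4356 - 1068*sqrt(7) - 5874 + 792*sqrt(7))) = 1/(5347 + (-1521 - 276*sqrt(7))) = 1/(3826 - 276*sqrt(7))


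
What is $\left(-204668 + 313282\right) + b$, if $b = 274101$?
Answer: $382715$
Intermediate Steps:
$\left(-204668 + 313282\right) + b = \left(-204668 + 313282\right) + 274101 = 108614 + 274101 = 382715$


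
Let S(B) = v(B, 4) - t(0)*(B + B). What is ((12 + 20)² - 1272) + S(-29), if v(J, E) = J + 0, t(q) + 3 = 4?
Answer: -219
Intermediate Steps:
t(q) = 1 (t(q) = -3 + 4 = 1)
v(J, E) = J
S(B) = -B (S(B) = B - (B + B) = B - 2*B = -B)
((12 + 20)² - 1272) + S(-29) = ((12 + 20)² - 1272) - 1*(-29) = (32² - 1272) + 29 = (1024 - 1272) + 29 = -248 + 29 = -219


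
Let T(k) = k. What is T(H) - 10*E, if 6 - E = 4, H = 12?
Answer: -8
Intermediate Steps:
E = 2 (E = 6 - 1*4 = 6 - 4 = 2)
T(H) - 10*E = 12 - 10*2 = 12 - 20 = -8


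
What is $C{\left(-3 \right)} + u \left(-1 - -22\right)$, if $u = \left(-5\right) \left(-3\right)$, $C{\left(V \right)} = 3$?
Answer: $318$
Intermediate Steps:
$u = 15$
$C{\left(-3 \right)} + u \left(-1 - -22\right) = 3 + 15 \left(-1 - -22\right) = 3 + 15 \left(-1 + 22\right) = 3 + 15 \cdot 21 = 3 + 315 = 318$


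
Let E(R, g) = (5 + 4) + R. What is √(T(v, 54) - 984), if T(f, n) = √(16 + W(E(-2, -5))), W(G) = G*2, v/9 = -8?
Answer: √(-984 + √30) ≈ 31.281*I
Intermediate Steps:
v = -72 (v = 9*(-8) = -72)
E(R, g) = 9 + R
W(G) = 2*G
T(f, n) = √30 (T(f, n) = √(16 + 2*(9 - 2)) = √(16 + 2*7) = √(16 + 14) = √30)
√(T(v, 54) - 984) = √(√30 - 984) = √(-984 + √30)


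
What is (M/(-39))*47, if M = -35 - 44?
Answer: 3713/39 ≈ 95.205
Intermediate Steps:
M = -79
(M/(-39))*47 = -79/(-39)*47 = -79*(-1/39)*47 = (79/39)*47 = 3713/39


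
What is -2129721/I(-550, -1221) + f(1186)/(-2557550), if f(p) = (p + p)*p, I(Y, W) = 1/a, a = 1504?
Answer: -4096044694956196/1278775 ≈ -3.2031e+9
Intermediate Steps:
I(Y, W) = 1/1504
f(p) = 2*p² (f(p) = (2*p)*p = 2*p²)
-2129721/I(-550, -1221) + f(1186)/(-2557550) = -2129721/1/1504 + (2*1186²)/(-2557550) = -2129721*1504 + (2*1406596)*(-1/2557550) = -3203100384 + 2813192*(-1/2557550) = -3203100384 - 1406596/1278775 = -4096044694956196/1278775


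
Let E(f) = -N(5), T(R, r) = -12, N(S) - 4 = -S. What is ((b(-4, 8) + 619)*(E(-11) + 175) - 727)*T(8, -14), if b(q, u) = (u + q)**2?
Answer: -1332396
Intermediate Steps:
N(S) = 4 - S
b(q, u) = (q + u)**2
E(f) = 1 (E(f) = -(4 - 1*5) = -(4 - 5) = -1*(-1) = 1)
((b(-4, 8) + 619)*(E(-11) + 175) - 727)*T(8, -14) = (((-4 + 8)**2 + 619)*(1 + 175) - 727)*(-12) = ((4**2 + 619)*176 - 727)*(-12) = ((16 + 619)*176 - 727)*(-12) = (635*176 - 727)*(-12) = (111760 - 727)*(-12) = 111033*(-12) = -1332396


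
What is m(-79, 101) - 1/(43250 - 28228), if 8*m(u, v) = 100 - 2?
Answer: 368037/30044 ≈ 12.250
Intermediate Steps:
m(u, v) = 49/4 (m(u, v) = (100 - 2)/8 = (⅛)*98 = 49/4)
m(-79, 101) - 1/(43250 - 28228) = 49/4 - 1/(43250 - 28228) = 49/4 - 1/15022 = 368037/30044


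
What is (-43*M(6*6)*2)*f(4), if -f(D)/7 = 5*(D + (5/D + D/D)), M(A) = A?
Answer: 677250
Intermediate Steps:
f(D) = -35 - 175/D - 35*D (f(D) = -35*(D + (5/D + D/D)) = -35*(D + (5/D + 1)) = -35*(D + (1 + 5/D)) = -35*(1 + D + 5/D) = -7*(5 + 5*D + 25/D) = -35 - 175/D - 35*D)
(-43*M(6*6)*2)*f(4) = (-43*6*6*2)*(-35 - 175/4 - 35*4) = (-1548*2)*(-35 - 175*1/4 - 140) = (-43*72)*(-35 - 175/4 - 140) = -3096*(-875/4) = 677250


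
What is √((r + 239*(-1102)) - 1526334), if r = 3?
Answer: I*√1789709 ≈ 1337.8*I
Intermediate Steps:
√((r + 239*(-1102)) - 1526334) = √((3 + 239*(-1102)) - 1526334) = √((3 - 263378) - 1526334) = √(-263375 - 1526334) = √(-1789709) = I*√1789709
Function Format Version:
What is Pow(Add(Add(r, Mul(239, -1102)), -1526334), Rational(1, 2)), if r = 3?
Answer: Mul(I, Pow(1789709, Rational(1, 2))) ≈ Mul(1337.8, I)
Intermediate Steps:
Pow(Add(Add(r, Mul(239, -1102)), -1526334), Rational(1, 2)) = Pow(Add(Add(3, Mul(239, -1102)), -1526334), Rational(1, 2)) = Pow(Add(Add(3, -263378), -1526334), Rational(1, 2)) = Pow(Add(-263375, -1526334), Rational(1, 2)) = Pow(-1789709, Rational(1, 2)) = Mul(I, Pow(1789709, Rational(1, 2)))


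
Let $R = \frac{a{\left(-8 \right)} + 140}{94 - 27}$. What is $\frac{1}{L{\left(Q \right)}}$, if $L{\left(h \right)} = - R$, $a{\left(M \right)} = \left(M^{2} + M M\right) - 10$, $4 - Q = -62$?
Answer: $- \frac{67}{258} \approx -0.25969$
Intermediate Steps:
$Q = 66$ ($Q = 4 - -62 = 4 + 62 = 66$)
$a{\left(M \right)} = -10 + 2 M^{2}$ ($a{\left(M \right)} = \left(M^{2} + M^{2}\right) - 10 = 2 M^{2} - 10 = -10 + 2 M^{2}$)
$R = \frac{258}{67}$ ($R = \frac{\left(-10 + 2 \left(-8\right)^{2}\right) + 140}{94 - 27} = \frac{\left(-10 + 2 \cdot 64\right) + 140}{67} = \left(\left(-10 + 128\right) + 140\right) \frac{1}{67} = \left(118 + 140\right) \frac{1}{67} = 258 \cdot \frac{1}{67} = \frac{258}{67} \approx 3.8507$)
$L{\left(h \right)} = - \frac{258}{67}$ ($L{\left(h \right)} = \left(-1\right) \frac{258}{67} = - \frac{258}{67}$)
$\frac{1}{L{\left(Q \right)}} = \frac{1}{- \frac{258}{67}} = - \frac{67}{258}$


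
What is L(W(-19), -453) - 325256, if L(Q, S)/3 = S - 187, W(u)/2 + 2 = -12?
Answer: -327176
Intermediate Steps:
W(u) = -28 (W(u) = -4 + 2*(-12) = -4 - 24 = -28)
L(Q, S) = -561 + 3*S (L(Q, S) = 3*(S - 187) = 3*(-187 + S) = -561 + 3*S)
L(W(-19), -453) - 325256 = (-561 + 3*(-453)) - 325256 = (-561 - 1359) - 325256 = -1920 - 325256 = -327176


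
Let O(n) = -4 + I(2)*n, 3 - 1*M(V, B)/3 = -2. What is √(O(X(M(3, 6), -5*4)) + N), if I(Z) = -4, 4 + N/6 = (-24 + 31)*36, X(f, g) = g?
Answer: 2*√391 ≈ 39.547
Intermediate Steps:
M(V, B) = 15 (M(V, B) = 9 - 3*(-2) = 9 + 6 = 15)
N = 1488 (N = -24 + 6*((-24 + 31)*36) = -24 + 6*(7*36) = -24 + 6*252 = -24 + 1512 = 1488)
O(n) = -4 - 4*n
√(O(X(M(3, 6), -5*4)) + N) = √((-4 - (-20)*4) + 1488) = √((-4 - 4*(-20)) + 1488) = √((-4 + 80) + 1488) = √(76 + 1488) = √1564 = 2*√391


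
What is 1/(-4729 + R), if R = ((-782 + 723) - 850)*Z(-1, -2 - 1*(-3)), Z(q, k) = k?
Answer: -1/5638 ≈ -0.00017737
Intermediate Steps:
R = -909 (R = ((-782 + 723) - 850)*(-2 - 1*(-3)) = (-59 - 850)*(-2 + 3) = -909*1 = -909)
1/(-4729 + R) = 1/(-4729 - 909) = 1/(-5638) = -1/5638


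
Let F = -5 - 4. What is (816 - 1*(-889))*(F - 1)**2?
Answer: 170500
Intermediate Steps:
F = -9
(816 - 1*(-889))*(F - 1)**2 = (816 - 1*(-889))*(-9 - 1)**2 = (816 + 889)*(-10)**2 = 1705*100 = 170500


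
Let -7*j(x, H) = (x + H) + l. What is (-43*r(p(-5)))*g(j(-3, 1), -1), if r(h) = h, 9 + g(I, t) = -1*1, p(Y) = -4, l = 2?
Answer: -1720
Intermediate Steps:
j(x, H) = -2/7 - H/7 - x/7 (j(x, H) = -((x + H) + 2)/7 = -((H + x) + 2)/7 = -(2 + H + x)/7 = -2/7 - H/7 - x/7)
g(I, t) = -10 (g(I, t) = -9 - 1*1 = -9 - 1 = -10)
(-43*r(p(-5)))*g(j(-3, 1), -1) = -43*(-4)*(-10) = 172*(-10) = -1720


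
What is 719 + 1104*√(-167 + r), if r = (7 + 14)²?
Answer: 719 + 1104*√274 ≈ 18993.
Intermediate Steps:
r = 441 (r = 21² = 441)
719 + 1104*√(-167 + r) = 719 + 1104*√(-167 + 441) = 719 + 1104*√274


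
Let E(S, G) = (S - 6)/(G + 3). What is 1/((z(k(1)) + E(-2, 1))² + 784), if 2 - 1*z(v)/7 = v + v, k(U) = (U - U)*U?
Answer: 1/928 ≈ 0.0010776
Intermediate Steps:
k(U) = 0 (k(U) = 0*U = 0)
E(S, G) = (-6 + S)/(3 + G)
z(v) = 14 - 14*v (z(v) = 14 - 7*(v + v) = 14 - 14*v)
1/((z(k(1)) + E(-2, 1))² + 784) = 1/(((14 - 14*0) + (-6 - 2)/(3 + 1))² + 784) = 1/(((14 + 0) - 8/4)² + 784) = 1/((14 + (¼)*(-8))² + 784) = 1/((14 - 2)² + 784) = 1/(12² + 784) = 1/(144 + 784) = 1/928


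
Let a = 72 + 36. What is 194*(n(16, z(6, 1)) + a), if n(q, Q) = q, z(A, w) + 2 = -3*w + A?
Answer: 24056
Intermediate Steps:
z(A, w) = -2 + A - 3*w (z(A, w) = -2 + (-3*w + A) = -2 + (A - 3*w) = -2 + A - 3*w)
a = 108
194*(n(16, z(6, 1)) + a) = 194*(16 + 108) = 194*124 = 24056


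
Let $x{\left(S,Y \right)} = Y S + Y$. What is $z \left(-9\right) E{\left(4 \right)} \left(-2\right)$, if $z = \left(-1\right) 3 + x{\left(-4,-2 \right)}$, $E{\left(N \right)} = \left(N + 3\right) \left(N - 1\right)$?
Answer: $1134$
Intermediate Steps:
$E{\left(N \right)} = \left(-1 + N\right) \left(3 + N\right)$ ($E{\left(N \right)} = \left(3 + N\right) \left(-1 + N\right) = \left(-1 + N\right) \left(3 + N\right)$)
$x{\left(S,Y \right)} = Y + S Y$ ($x{\left(S,Y \right)} = S Y + Y = Y + S Y$)
$z = 3$ ($z = \left(-1\right) 3 - 2 \left(1 - 4\right) = -3 - -6 = -3 + 6 = 3$)
$z \left(-9\right) E{\left(4 \right)} \left(-2\right) = 3 \left(-9\right) \left(-3 + 4^{2} + 2 \cdot 4\right) \left(-2\right) = - 27 \left(-3 + 16 + 8\right) \left(-2\right) = - 27 \cdot 21 \left(-2\right) = \left(-27\right) \left(-42\right) = 1134$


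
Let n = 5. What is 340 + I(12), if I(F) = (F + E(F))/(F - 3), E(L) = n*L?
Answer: 348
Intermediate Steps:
E(L) = 5*L
I(F) = 6*F/(-3 + F) (I(F) = (F + 5*F)/(F - 3) = (6*F)/(-3 + F) = 6*F/(-3 + F))
340 + I(12) = 340 + 6*12/(-3 + 12) = 340 + 6*12/9 = 340 + 6*12*(⅑) = 340 + 8 = 348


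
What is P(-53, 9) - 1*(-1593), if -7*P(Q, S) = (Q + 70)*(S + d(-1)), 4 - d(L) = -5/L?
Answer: 11015/7 ≈ 1573.6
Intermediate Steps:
d(L) = 4 + 5/L (d(L) = 4 - (-5)/L = 4 + 5/L)
P(Q, S) = -(-1 + S)*(70 + Q)/7 (P(Q, S) = -(Q + 70)*(S + (4 + 5/(-1)))/7 = -(70 + Q)*(S + (4 + 5*(-1)))/7 = -(70 + Q)*(S + (4 - 5))/7 = -(70 + Q)*(S - 1)/7 = -(70 + Q)*(-1 + S)/7 = -(-1 + S)*(70 + Q)/7)
P(-53, 9) - 1*(-1593) = (10 - 10*9 + (⅐)*(-53) - ⅐*(-53)*9) - 1*(-1593) = (10 - 90 - 53/7 + 477/7) + 1593 = -136/7 + 1593 = 11015/7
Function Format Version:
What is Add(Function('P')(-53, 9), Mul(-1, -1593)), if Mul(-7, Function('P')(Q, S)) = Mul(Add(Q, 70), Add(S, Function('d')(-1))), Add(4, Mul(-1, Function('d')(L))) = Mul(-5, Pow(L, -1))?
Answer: Rational(11015, 7) ≈ 1573.6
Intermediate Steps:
Function('d')(L) = Add(4, Mul(5, Pow(L, -1))) (Function('d')(L) = Add(4, Mul(-1, Mul(-5, Pow(L, -1)))) = Add(4, Mul(5, Pow(L, -1))))
Function('P')(Q, S) = Mul(Rational(-1, 7), Add(-1, S), Add(70, Q)) (Function('P')(Q, S) = Mul(Rational(-1, 7), Mul(Add(Q, 70), Add(S, Add(4, Mul(5, Pow(-1, -1)))))) = Mul(Rational(-1, 7), Mul(Add(70, Q), Add(S, Add(4, Mul(5, -1))))) = Mul(Rational(-1, 7), Mul(Add(70, Q), Add(S, Add(4, -5)))) = Mul(Rational(-1, 7), Mul(Add(70, Q), Add(S, -1))) = Mul(Rational(-1, 7), Mul(Add(70, Q), Add(-1, S))) = Mul(Rational(-1, 7), Mul(Add(-1, S), Add(70, Q))) = Mul(Rational(-1, 7), Add(-1, S), Add(70, Q)))
Add(Function('P')(-53, 9), Mul(-1, -1593)) = Add(Add(10, Mul(-10, 9), Mul(Rational(1, 7), -53), Mul(Rational(-1, 7), -53, 9)), Mul(-1, -1593)) = Add(Add(10, -90, Rational(-53, 7), Rational(477, 7)), 1593) = Add(Rational(-136, 7), 1593) = Rational(11015, 7)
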